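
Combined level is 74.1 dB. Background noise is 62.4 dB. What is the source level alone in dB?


Given values:
  L_total = 74.1 dB, L_bg = 62.4 dB
Formula: L_source = 10 * log10(10^(L_total/10) - 10^(L_bg/10))
Convert to linear:
  10^(74.1/10) = 25703957.8277
  10^(62.4/10) = 1737800.8287
Difference: 25703957.8277 - 1737800.8287 = 23966156.999
L_source = 10 * log10(23966156.999) = 73.8

73.8 dB


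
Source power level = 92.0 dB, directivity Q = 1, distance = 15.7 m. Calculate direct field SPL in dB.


Given values:
  Lw = 92.0 dB, Q = 1, r = 15.7 m
Formula: SPL = Lw + 10 * log10(Q / (4 * pi * r^2))
Compute 4 * pi * r^2 = 4 * pi * 15.7^2 = 3097.4847
Compute Q / denom = 1 / 3097.4847 = 0.00032284
Compute 10 * log10(0.00032284) = -34.9101
SPL = 92.0 + (-34.9101) = 57.09

57.09 dB


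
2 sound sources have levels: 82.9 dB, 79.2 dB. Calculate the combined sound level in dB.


Formula: L_total = 10 * log10( sum(10^(Li/10)) )
  Source 1: 10^(82.9/10) = 194984459.9758
  Source 2: 10^(79.2/10) = 83176377.1103
Sum of linear values = 278160837.0861
L_total = 10 * log10(278160837.0861) = 84.44

84.44 dB


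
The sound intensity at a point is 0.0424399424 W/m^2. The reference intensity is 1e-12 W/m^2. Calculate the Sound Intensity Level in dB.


Given values:
  I = 0.0424399424 W/m^2
  I_ref = 1e-12 W/m^2
Formula: SIL = 10 * log10(I / I_ref)
Compute ratio: I / I_ref = 42439942400
Compute log10: log10(42439942400) = 10.627775
Multiply: SIL = 10 * 10.627775 = 106.28

106.28 dB


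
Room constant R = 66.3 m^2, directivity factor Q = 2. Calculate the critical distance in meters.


Given values:
  R = 66.3 m^2, Q = 2
Formula: d_c = 0.141 * sqrt(Q * R)
Compute Q * R = 2 * 66.3 = 132.6
Compute sqrt(132.6) = 11.5152
d_c = 0.141 * 11.5152 = 1.624

1.624 m


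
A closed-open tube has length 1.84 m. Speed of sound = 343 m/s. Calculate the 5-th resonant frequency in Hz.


Given values:
  Tube type: closed-open, L = 1.84 m, c = 343 m/s, n = 5
Formula: f_n = (2n - 1) * c / (4 * L)
Compute 2n - 1 = 2*5 - 1 = 9
Compute 4 * L = 4 * 1.84 = 7.36
f = 9 * 343 / 7.36
f = 419.43

419.43 Hz


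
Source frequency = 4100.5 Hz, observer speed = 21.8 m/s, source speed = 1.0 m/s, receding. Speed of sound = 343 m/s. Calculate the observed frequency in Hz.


Given values:
  f_s = 4100.5 Hz, v_o = 21.8 m/s, v_s = 1.0 m/s
  Direction: receding
Formula: f_o = f_s * (c - v_o) / (c + v_s)
Numerator: c - v_o = 343 - 21.8 = 321.2
Denominator: c + v_s = 343 + 1.0 = 344.0
f_o = 4100.5 * 321.2 / 344.0 = 3828.72

3828.72 Hz


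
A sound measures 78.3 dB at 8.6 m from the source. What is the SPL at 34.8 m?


Given values:
  SPL1 = 78.3 dB, r1 = 8.6 m, r2 = 34.8 m
Formula: SPL2 = SPL1 - 20 * log10(r2 / r1)
Compute ratio: r2 / r1 = 34.8 / 8.6 = 4.0465
Compute log10: log10(4.0465) = 0.60708
Compute drop: 20 * 0.60708 = 12.1416
SPL2 = 78.3 - 12.1416 = 66.16

66.16 dB


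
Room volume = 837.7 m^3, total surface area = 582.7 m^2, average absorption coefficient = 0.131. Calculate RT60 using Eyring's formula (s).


Given values:
  V = 837.7 m^3, S = 582.7 m^2, alpha = 0.131
Formula: RT60 = 0.161 * V / (-S * ln(1 - alpha))
Compute ln(1 - 0.131) = ln(0.869) = -0.140412
Denominator: -582.7 * -0.140412 = 81.8181
Numerator: 0.161 * 837.7 = 134.8697
RT60 = 134.8697 / 81.8181 = 1.648

1.648 s


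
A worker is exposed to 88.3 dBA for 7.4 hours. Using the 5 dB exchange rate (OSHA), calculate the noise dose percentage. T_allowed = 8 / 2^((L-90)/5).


Given values:
  L = 88.3 dBA, T = 7.4 hours
Formula: T_allowed = 8 / 2^((L - 90) / 5)
Compute exponent: (88.3 - 90) / 5 = -0.34
Compute 2^(-0.34) = 0.790041
T_allowed = 8 / 0.790041 = 10.126057 hours
Dose = (T / T_allowed) * 100
Dose = (7.4 / 10.126057) * 100 = 73.08

73.08 %


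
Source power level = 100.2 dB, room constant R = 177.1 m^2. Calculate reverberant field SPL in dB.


Given values:
  Lw = 100.2 dB, R = 177.1 m^2
Formula: SPL = Lw + 10 * log10(4 / R)
Compute 4 / R = 4 / 177.1 = 0.022586
Compute 10 * log10(0.022586) = -16.4616
SPL = 100.2 + (-16.4616) = 83.74

83.74 dB


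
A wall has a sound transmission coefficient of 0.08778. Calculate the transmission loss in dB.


Given values:
  tau = 0.08778
Formula: TL = 10 * log10(1 / tau)
Compute 1 / tau = 1 / 0.08778 = 11.3921
Compute log10(11.3921) = 1.056604
TL = 10 * 1.056604 = 10.57

10.57 dB


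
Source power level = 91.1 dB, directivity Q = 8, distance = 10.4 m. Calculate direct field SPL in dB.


Given values:
  Lw = 91.1 dB, Q = 8, r = 10.4 m
Formula: SPL = Lw + 10 * log10(Q / (4 * pi * r^2))
Compute 4 * pi * r^2 = 4 * pi * 10.4^2 = 1359.1786
Compute Q / denom = 8 / 1359.1786 = 0.00588591
Compute 10 * log10(0.00588591) = -22.3019
SPL = 91.1 + (-22.3019) = 68.8

68.8 dB


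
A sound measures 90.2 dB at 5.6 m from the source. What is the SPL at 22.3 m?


Given values:
  SPL1 = 90.2 dB, r1 = 5.6 m, r2 = 22.3 m
Formula: SPL2 = SPL1 - 20 * log10(r2 / r1)
Compute ratio: r2 / r1 = 22.3 / 5.6 = 3.9821
Compute log10: log10(3.9821) = 0.600112
Compute drop: 20 * 0.600112 = 12.0022
SPL2 = 90.2 - 12.0022 = 78.2

78.2 dB


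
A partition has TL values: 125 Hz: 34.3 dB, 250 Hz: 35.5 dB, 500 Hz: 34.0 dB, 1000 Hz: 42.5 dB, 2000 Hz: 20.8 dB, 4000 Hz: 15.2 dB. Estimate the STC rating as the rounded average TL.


Given TL values at each frequency:
  125 Hz: 34.3 dB
  250 Hz: 35.5 dB
  500 Hz: 34.0 dB
  1000 Hz: 42.5 dB
  2000 Hz: 20.8 dB
  4000 Hz: 15.2 dB
Formula: STC ~ round(average of TL values)
Sum = 34.3 + 35.5 + 34.0 + 42.5 + 20.8 + 15.2 = 182.3
Average = 182.3 / 6 = 30.38
Rounded: 30

30


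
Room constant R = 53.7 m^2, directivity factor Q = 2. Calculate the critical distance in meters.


Given values:
  R = 53.7 m^2, Q = 2
Formula: d_c = 0.141 * sqrt(Q * R)
Compute Q * R = 2 * 53.7 = 107.4
Compute sqrt(107.4) = 10.3634
d_c = 0.141 * 10.3634 = 1.461

1.461 m


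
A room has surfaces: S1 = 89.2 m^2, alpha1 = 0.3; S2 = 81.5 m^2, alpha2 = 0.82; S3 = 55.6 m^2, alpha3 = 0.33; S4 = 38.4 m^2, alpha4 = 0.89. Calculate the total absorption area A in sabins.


Given surfaces:
  Surface 1: 89.2 * 0.3 = 26.76
  Surface 2: 81.5 * 0.82 = 66.83
  Surface 3: 55.6 * 0.33 = 18.348
  Surface 4: 38.4 * 0.89 = 34.176
Formula: A = sum(Si * alpha_i)
A = 26.76 + 66.83 + 18.348 + 34.176
A = 146.11

146.11 sabins


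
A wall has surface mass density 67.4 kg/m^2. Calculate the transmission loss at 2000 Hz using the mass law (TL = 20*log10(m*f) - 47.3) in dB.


Given values:
  m = 67.4 kg/m^2, f = 2000 Hz
Formula: TL = 20 * log10(m * f) - 47.3
Compute m * f = 67.4 * 2000 = 134800.0
Compute log10(134800.0) = 5.12969
Compute 20 * 5.12969 = 102.5938
TL = 102.5938 - 47.3 = 55.29

55.29 dB


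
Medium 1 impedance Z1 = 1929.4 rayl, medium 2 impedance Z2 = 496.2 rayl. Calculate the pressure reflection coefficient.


Given values:
  Z1 = 1929.4 rayl, Z2 = 496.2 rayl
Formula: R = (Z2 - Z1) / (Z2 + Z1)
Numerator: Z2 - Z1 = 496.2 - 1929.4 = -1433.2
Denominator: Z2 + Z1 = 496.2 + 1929.4 = 2425.6
R = -1433.2 / 2425.6 = -0.5909

-0.5909


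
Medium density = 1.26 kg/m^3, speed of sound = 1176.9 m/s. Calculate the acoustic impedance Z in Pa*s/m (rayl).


Given values:
  rho = 1.26 kg/m^3
  c = 1176.9 m/s
Formula: Z = rho * c
Z = 1.26 * 1176.9
Z = 1482.89

1482.89 rayl


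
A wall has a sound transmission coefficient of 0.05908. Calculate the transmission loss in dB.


Given values:
  tau = 0.05908
Formula: TL = 10 * log10(1 / tau)
Compute 1 / tau = 1 / 0.05908 = 16.9262
Compute log10(16.9262) = 1.228559
TL = 10 * 1.228559 = 12.29

12.29 dB


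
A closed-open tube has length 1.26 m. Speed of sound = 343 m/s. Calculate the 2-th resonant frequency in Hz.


Given values:
  Tube type: closed-open, L = 1.26 m, c = 343 m/s, n = 2
Formula: f_n = (2n - 1) * c / (4 * L)
Compute 2n - 1 = 2*2 - 1 = 3
Compute 4 * L = 4 * 1.26 = 5.04
f = 3 * 343 / 5.04
f = 204.17

204.17 Hz


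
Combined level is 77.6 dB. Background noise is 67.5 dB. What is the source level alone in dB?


Given values:
  L_total = 77.6 dB, L_bg = 67.5 dB
Formula: L_source = 10 * log10(10^(L_total/10) - 10^(L_bg/10))
Convert to linear:
  10^(77.6/10) = 57543993.7337
  10^(67.5/10) = 5623413.2519
Difference: 57543993.7337 - 5623413.2519 = 51920580.4818
L_source = 10 * log10(51920580.4818) = 77.15

77.15 dB


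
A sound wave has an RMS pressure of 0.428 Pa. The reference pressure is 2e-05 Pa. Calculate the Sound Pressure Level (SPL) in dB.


Given values:
  p = 0.428 Pa
  p_ref = 2e-05 Pa
Formula: SPL = 20 * log10(p / p_ref)
Compute ratio: p / p_ref = 0.428 / 2e-05 = 21400
Compute log10: log10(21400) = 4.330414
Multiply: SPL = 20 * 4.330414 = 86.61

86.61 dB


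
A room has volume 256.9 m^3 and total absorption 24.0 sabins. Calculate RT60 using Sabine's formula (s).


Given values:
  V = 256.9 m^3
  A = 24.0 sabins
Formula: RT60 = 0.161 * V / A
Numerator: 0.161 * 256.9 = 41.3609
RT60 = 41.3609 / 24.0 = 1.723

1.723 s


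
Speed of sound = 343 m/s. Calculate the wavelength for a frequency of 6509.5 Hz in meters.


Given values:
  c = 343 m/s, f = 6509.5 Hz
Formula: lambda = c / f
lambda = 343 / 6509.5
lambda = 0.0527

0.0527 m


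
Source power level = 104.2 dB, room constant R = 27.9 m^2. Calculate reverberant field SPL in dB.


Given values:
  Lw = 104.2 dB, R = 27.9 m^2
Formula: SPL = Lw + 10 * log10(4 / R)
Compute 4 / R = 4 / 27.9 = 0.143369
Compute 10 * log10(0.143369) = -8.4354
SPL = 104.2 + (-8.4354) = 95.76

95.76 dB


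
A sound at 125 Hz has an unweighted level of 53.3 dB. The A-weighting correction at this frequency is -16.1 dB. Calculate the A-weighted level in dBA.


Given values:
  SPL = 53.3 dB
  A-weighting at 125 Hz = -16.1 dB
Formula: L_A = SPL + A_weight
L_A = 53.3 + (-16.1)
L_A = 37.2

37.2 dBA


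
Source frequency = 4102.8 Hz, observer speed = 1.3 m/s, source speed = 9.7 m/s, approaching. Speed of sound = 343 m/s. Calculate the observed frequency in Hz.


Given values:
  f_s = 4102.8 Hz, v_o = 1.3 m/s, v_s = 9.7 m/s
  Direction: approaching
Formula: f_o = f_s * (c + v_o) / (c - v_s)
Numerator: c + v_o = 343 + 1.3 = 344.3
Denominator: c - v_s = 343 - 9.7 = 333.3
f_o = 4102.8 * 344.3 / 333.3 = 4238.21

4238.21 Hz


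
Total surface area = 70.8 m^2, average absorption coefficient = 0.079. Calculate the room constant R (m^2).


Given values:
  S = 70.8 m^2, alpha = 0.079
Formula: R = S * alpha / (1 - alpha)
Numerator: 70.8 * 0.079 = 5.5932
Denominator: 1 - 0.079 = 0.921
R = 5.5932 / 0.921 = 6.07

6.07 m^2


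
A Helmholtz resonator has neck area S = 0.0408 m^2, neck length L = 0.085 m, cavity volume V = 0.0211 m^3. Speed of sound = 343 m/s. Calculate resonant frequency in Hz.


Given values:
  S = 0.0408 m^2, L = 0.085 m, V = 0.0211 m^3, c = 343 m/s
Formula: f = (c / (2*pi)) * sqrt(S / (V * L))
Compute V * L = 0.0211 * 0.085 = 0.0017935
Compute S / (V * L) = 0.0408 / 0.0017935 = 22.7488
Compute sqrt(22.7488) = 4.76957
Compute c / (2*pi) = 343 / 6.283185 = 54.590148
f = 54.590148 * 4.76957 = 260.37

260.37 Hz


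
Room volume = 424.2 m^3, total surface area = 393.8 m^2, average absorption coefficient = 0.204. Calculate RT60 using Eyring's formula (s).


Given values:
  V = 424.2 m^3, S = 393.8 m^2, alpha = 0.204
Formula: RT60 = 0.161 * V / (-S * ln(1 - alpha))
Compute ln(1 - 0.204) = ln(0.796) = -0.228156
Denominator: -393.8 * -0.228156 = 89.8478
Numerator: 0.161 * 424.2 = 68.2962
RT60 = 68.2962 / 89.8478 = 0.76

0.76 s


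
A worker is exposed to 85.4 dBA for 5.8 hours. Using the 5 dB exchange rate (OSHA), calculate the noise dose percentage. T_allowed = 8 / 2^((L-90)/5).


Given values:
  L = 85.4 dBA, T = 5.8 hours
Formula: T_allowed = 8 / 2^((L - 90) / 5)
Compute exponent: (85.4 - 90) / 5 = -0.92
Compute 2^(-0.92) = 0.528509
T_allowed = 8 / 0.528509 = 15.136923 hours
Dose = (T / T_allowed) * 100
Dose = (5.8 / 15.136923) * 100 = 38.32

38.32 %


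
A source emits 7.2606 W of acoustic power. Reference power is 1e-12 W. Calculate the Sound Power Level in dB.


Given values:
  W = 7.2606 W
  W_ref = 1e-12 W
Formula: SWL = 10 * log10(W / W_ref)
Compute ratio: W / W_ref = 7260600000000
Compute log10: log10(7260600000000) = 12.860973
Multiply: SWL = 10 * 12.860973 = 128.61

128.61 dB


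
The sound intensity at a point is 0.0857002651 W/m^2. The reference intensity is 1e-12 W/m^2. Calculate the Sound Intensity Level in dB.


Given values:
  I = 0.0857002651 W/m^2
  I_ref = 1e-12 W/m^2
Formula: SIL = 10 * log10(I / I_ref)
Compute ratio: I / I_ref = 85700265100
Compute log10: log10(85700265100) = 10.932982
Multiply: SIL = 10 * 10.932982 = 109.33

109.33 dB


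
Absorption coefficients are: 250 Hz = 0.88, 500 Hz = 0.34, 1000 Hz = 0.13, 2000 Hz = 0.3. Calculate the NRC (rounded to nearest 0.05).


Given values:
  a_250 = 0.88, a_500 = 0.34
  a_1000 = 0.13, a_2000 = 0.3
Formula: NRC = (a250 + a500 + a1000 + a2000) / 4
Sum = 0.88 + 0.34 + 0.13 + 0.3 = 1.65
NRC = 1.65 / 4 = 0.4125
Rounded to nearest 0.05: 0.4

0.4


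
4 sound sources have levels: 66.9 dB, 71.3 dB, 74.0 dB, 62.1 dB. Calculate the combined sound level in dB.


Formula: L_total = 10 * log10( sum(10^(Li/10)) )
  Source 1: 10^(66.9/10) = 4897788.1937
  Source 2: 10^(71.3/10) = 13489628.8259
  Source 3: 10^(74.0/10) = 25118864.3151
  Source 4: 10^(62.1/10) = 1621810.0974
Sum of linear values = 45128091.4321
L_total = 10 * log10(45128091.4321) = 76.54

76.54 dB


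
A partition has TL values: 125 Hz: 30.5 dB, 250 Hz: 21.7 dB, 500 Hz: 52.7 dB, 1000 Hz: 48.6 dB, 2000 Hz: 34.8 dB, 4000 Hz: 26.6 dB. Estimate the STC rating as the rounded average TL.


Given TL values at each frequency:
  125 Hz: 30.5 dB
  250 Hz: 21.7 dB
  500 Hz: 52.7 dB
  1000 Hz: 48.6 dB
  2000 Hz: 34.8 dB
  4000 Hz: 26.6 dB
Formula: STC ~ round(average of TL values)
Sum = 30.5 + 21.7 + 52.7 + 48.6 + 34.8 + 26.6 = 214.9
Average = 214.9 / 6 = 35.82
Rounded: 36

36


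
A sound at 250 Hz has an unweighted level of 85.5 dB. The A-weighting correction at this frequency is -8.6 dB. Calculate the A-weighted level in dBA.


Given values:
  SPL = 85.5 dB
  A-weighting at 250 Hz = -8.6 dB
Formula: L_A = SPL + A_weight
L_A = 85.5 + (-8.6)
L_A = 76.9

76.9 dBA


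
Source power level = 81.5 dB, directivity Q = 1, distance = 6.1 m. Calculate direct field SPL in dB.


Given values:
  Lw = 81.5 dB, Q = 1, r = 6.1 m
Formula: SPL = Lw + 10 * log10(Q / (4 * pi * r^2))
Compute 4 * pi * r^2 = 4 * pi * 6.1^2 = 467.5947
Compute Q / denom = 1 / 467.5947 = 0.0021386
Compute 10 * log10(0.0021386) = -26.6987
SPL = 81.5 + (-26.6987) = 54.8

54.8 dB


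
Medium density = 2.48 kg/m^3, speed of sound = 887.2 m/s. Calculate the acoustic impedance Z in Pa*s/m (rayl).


Given values:
  rho = 2.48 kg/m^3
  c = 887.2 m/s
Formula: Z = rho * c
Z = 2.48 * 887.2
Z = 2200.26

2200.26 rayl


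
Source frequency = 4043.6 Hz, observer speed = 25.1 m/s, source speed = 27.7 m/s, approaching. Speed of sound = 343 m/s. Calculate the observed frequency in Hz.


Given values:
  f_s = 4043.6 Hz, v_o = 25.1 m/s, v_s = 27.7 m/s
  Direction: approaching
Formula: f_o = f_s * (c + v_o) / (c - v_s)
Numerator: c + v_o = 343 + 25.1 = 368.1
Denominator: c - v_s = 343 - 27.7 = 315.3
f_o = 4043.6 * 368.1 / 315.3 = 4720.74

4720.74 Hz


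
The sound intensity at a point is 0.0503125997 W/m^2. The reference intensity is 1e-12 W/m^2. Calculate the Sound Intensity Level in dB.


Given values:
  I = 0.0503125997 W/m^2
  I_ref = 1e-12 W/m^2
Formula: SIL = 10 * log10(I / I_ref)
Compute ratio: I / I_ref = 50312599700
Compute log10: log10(50312599700) = 10.701677
Multiply: SIL = 10 * 10.701677 = 107.02

107.02 dB


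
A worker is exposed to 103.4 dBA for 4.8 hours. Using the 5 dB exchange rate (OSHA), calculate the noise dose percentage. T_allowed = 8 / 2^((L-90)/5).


Given values:
  L = 103.4 dBA, T = 4.8 hours
Formula: T_allowed = 8 / 2^((L - 90) / 5)
Compute exponent: (103.4 - 90) / 5 = 2.68
Compute 2^(2.68) = 6.408559
T_allowed = 8 / 6.408559 = 1.248331 hours
Dose = (T / T_allowed) * 100
Dose = (4.8 / 1.248331) * 100 = 384.51

384.51 %


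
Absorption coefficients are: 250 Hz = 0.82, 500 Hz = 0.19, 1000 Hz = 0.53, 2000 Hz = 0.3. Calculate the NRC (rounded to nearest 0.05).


Given values:
  a_250 = 0.82, a_500 = 0.19
  a_1000 = 0.53, a_2000 = 0.3
Formula: NRC = (a250 + a500 + a1000 + a2000) / 4
Sum = 0.82 + 0.19 + 0.53 + 0.3 = 1.84
NRC = 1.84 / 4 = 0.46
Rounded to nearest 0.05: 0.45

0.45


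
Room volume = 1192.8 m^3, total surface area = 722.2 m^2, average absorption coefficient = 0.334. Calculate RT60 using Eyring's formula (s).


Given values:
  V = 1192.8 m^3, S = 722.2 m^2, alpha = 0.334
Formula: RT60 = 0.161 * V / (-S * ln(1 - alpha))
Compute ln(1 - 0.334) = ln(0.666) = -0.406466
Denominator: -722.2 * -0.406466 = 293.5497
Numerator: 0.161 * 1192.8 = 192.0408
RT60 = 192.0408 / 293.5497 = 0.654

0.654 s


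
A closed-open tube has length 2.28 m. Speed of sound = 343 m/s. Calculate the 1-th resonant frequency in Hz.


Given values:
  Tube type: closed-open, L = 2.28 m, c = 343 m/s, n = 1
Formula: f_n = (2n - 1) * c / (4 * L)
Compute 2n - 1 = 2*1 - 1 = 1
Compute 4 * L = 4 * 2.28 = 9.12
f = 1 * 343 / 9.12
f = 37.61

37.61 Hz


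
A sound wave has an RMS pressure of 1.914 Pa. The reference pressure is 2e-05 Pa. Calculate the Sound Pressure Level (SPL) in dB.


Given values:
  p = 1.914 Pa
  p_ref = 2e-05 Pa
Formula: SPL = 20 * log10(p / p_ref)
Compute ratio: p / p_ref = 1.914 / 2e-05 = 95700
Compute log10: log10(95700) = 4.980912
Multiply: SPL = 20 * 4.980912 = 99.62

99.62 dB


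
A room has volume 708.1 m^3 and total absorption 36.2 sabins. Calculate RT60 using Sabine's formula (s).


Given values:
  V = 708.1 m^3
  A = 36.2 sabins
Formula: RT60 = 0.161 * V / A
Numerator: 0.161 * 708.1 = 114.0041
RT60 = 114.0041 / 36.2 = 3.149

3.149 s


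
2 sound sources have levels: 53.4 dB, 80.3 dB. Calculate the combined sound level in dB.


Formula: L_total = 10 * log10( sum(10^(Li/10)) )
  Source 1: 10^(53.4/10) = 218776.1624
  Source 2: 10^(80.3/10) = 107151930.5238
Sum of linear values = 107370706.6862
L_total = 10 * log10(107370706.6862) = 80.31

80.31 dB


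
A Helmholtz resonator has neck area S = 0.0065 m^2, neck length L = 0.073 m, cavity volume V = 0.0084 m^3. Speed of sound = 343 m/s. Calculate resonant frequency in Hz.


Given values:
  S = 0.0065 m^2, L = 0.073 m, V = 0.0084 m^3, c = 343 m/s
Formula: f = (c / (2*pi)) * sqrt(S / (V * L))
Compute V * L = 0.0084 * 0.073 = 0.0006132
Compute S / (V * L) = 0.0065 / 0.0006132 = 10.6001
Compute sqrt(10.6001) = 3.255779
Compute c / (2*pi) = 343 / 6.283185 = 54.590148
f = 54.590148 * 3.255779 = 177.73

177.73 Hz


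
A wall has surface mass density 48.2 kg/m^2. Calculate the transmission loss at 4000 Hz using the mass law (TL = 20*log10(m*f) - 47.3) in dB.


Given values:
  m = 48.2 kg/m^2, f = 4000 Hz
Formula: TL = 20 * log10(m * f) - 47.3
Compute m * f = 48.2 * 4000 = 192800.0
Compute log10(192800.0) = 5.285107
Compute 20 * 5.285107 = 105.7021
TL = 105.7021 - 47.3 = 58.4

58.4 dB


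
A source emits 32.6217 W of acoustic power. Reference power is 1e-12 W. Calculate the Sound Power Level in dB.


Given values:
  W = 32.6217 W
  W_ref = 1e-12 W
Formula: SWL = 10 * log10(W / W_ref)
Compute ratio: W / W_ref = 32621700000000
Compute log10: log10(32621700000000) = 13.513507
Multiply: SWL = 10 * 13.513507 = 135.14

135.14 dB


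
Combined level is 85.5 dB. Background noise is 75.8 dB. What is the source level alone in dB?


Given values:
  L_total = 85.5 dB, L_bg = 75.8 dB
Formula: L_source = 10 * log10(10^(L_total/10) - 10^(L_bg/10))
Convert to linear:
  10^(85.5/10) = 354813389.2336
  10^(75.8/10) = 38018939.6321
Difference: 354813389.2336 - 38018939.6321 = 316794449.6015
L_source = 10 * log10(316794449.6015) = 85.01

85.01 dB


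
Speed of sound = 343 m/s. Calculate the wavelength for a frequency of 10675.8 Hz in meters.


Given values:
  c = 343 m/s, f = 10675.8 Hz
Formula: lambda = c / f
lambda = 343 / 10675.8
lambda = 0.0321

0.0321 m


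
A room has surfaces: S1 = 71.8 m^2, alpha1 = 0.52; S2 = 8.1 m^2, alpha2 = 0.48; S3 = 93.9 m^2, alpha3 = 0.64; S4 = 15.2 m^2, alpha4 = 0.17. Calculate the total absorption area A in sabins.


Given surfaces:
  Surface 1: 71.8 * 0.52 = 37.336
  Surface 2: 8.1 * 0.48 = 3.888
  Surface 3: 93.9 * 0.64 = 60.096
  Surface 4: 15.2 * 0.17 = 2.584
Formula: A = sum(Si * alpha_i)
A = 37.336 + 3.888 + 60.096 + 2.584
A = 103.9

103.9 sabins


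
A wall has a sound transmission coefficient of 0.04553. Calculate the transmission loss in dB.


Given values:
  tau = 0.04553
Formula: TL = 10 * log10(1 / tau)
Compute 1 / tau = 1 / 0.04553 = 21.9635
Compute log10(21.9635) = 1.341702
TL = 10 * 1.341702 = 13.42

13.42 dB


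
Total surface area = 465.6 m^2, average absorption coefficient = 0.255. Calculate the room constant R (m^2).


Given values:
  S = 465.6 m^2, alpha = 0.255
Formula: R = S * alpha / (1 - alpha)
Numerator: 465.6 * 0.255 = 118.728
Denominator: 1 - 0.255 = 0.745
R = 118.728 / 0.745 = 159.37

159.37 m^2


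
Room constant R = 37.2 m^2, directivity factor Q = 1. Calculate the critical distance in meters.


Given values:
  R = 37.2 m^2, Q = 1
Formula: d_c = 0.141 * sqrt(Q * R)
Compute Q * R = 1 * 37.2 = 37.2
Compute sqrt(37.2) = 6.0992
d_c = 0.141 * 6.0992 = 0.86

0.86 m


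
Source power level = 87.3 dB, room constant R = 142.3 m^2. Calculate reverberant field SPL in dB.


Given values:
  Lw = 87.3 dB, R = 142.3 m^2
Formula: SPL = Lw + 10 * log10(4 / R)
Compute 4 / R = 4 / 142.3 = 0.02811
Compute 10 * log10(0.02811) = -15.5114
SPL = 87.3 + (-15.5114) = 71.79

71.79 dB


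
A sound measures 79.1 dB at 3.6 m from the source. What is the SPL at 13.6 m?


Given values:
  SPL1 = 79.1 dB, r1 = 3.6 m, r2 = 13.6 m
Formula: SPL2 = SPL1 - 20 * log10(r2 / r1)
Compute ratio: r2 / r1 = 13.6 / 3.6 = 3.7778
Compute log10: log10(3.7778) = 0.577239
Compute drop: 20 * 0.577239 = 11.5448
SPL2 = 79.1 - 11.5448 = 67.56

67.56 dB


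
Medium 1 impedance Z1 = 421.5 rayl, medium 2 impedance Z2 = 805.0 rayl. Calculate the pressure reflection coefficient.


Given values:
  Z1 = 421.5 rayl, Z2 = 805.0 rayl
Formula: R = (Z2 - Z1) / (Z2 + Z1)
Numerator: Z2 - Z1 = 805.0 - 421.5 = 383.5
Denominator: Z2 + Z1 = 805.0 + 421.5 = 1226.5
R = 383.5 / 1226.5 = 0.3127

0.3127


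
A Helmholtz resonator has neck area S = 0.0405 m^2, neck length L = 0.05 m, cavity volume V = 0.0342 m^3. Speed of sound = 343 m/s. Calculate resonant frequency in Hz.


Given values:
  S = 0.0405 m^2, L = 0.05 m, V = 0.0342 m^3, c = 343 m/s
Formula: f = (c / (2*pi)) * sqrt(S / (V * L))
Compute V * L = 0.0342 * 0.05 = 0.00171
Compute S / (V * L) = 0.0405 / 0.00171 = 23.6842
Compute sqrt(23.6842) = 4.866642
Compute c / (2*pi) = 343 / 6.283185 = 54.590148
f = 54.590148 * 4.866642 = 265.67

265.67 Hz


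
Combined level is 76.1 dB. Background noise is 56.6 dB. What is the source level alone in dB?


Given values:
  L_total = 76.1 dB, L_bg = 56.6 dB
Formula: L_source = 10 * log10(10^(L_total/10) - 10^(L_bg/10))
Convert to linear:
  10^(76.1/10) = 40738027.7804
  10^(56.6/10) = 457088.1896
Difference: 40738027.7804 - 457088.1896 = 40280939.5908
L_source = 10 * log10(40280939.5908) = 76.05

76.05 dB


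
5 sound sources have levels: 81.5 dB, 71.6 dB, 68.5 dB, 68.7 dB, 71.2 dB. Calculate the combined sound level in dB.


Formula: L_total = 10 * log10( sum(10^(Li/10)) )
  Source 1: 10^(81.5/10) = 141253754.4623
  Source 2: 10^(71.6/10) = 14454397.7075
  Source 3: 10^(68.5/10) = 7079457.8438
  Source 4: 10^(68.7/10) = 7413102.413
  Source 5: 10^(71.2/10) = 13182567.3856
Sum of linear values = 183383279.8122
L_total = 10 * log10(183383279.8122) = 82.63

82.63 dB


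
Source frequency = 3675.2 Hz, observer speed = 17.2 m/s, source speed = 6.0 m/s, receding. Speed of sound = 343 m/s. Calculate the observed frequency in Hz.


Given values:
  f_s = 3675.2 Hz, v_o = 17.2 m/s, v_s = 6.0 m/s
  Direction: receding
Formula: f_o = f_s * (c - v_o) / (c + v_s)
Numerator: c - v_o = 343 - 17.2 = 325.8
Denominator: c + v_s = 343 + 6.0 = 349.0
f_o = 3675.2 * 325.8 / 349.0 = 3430.89

3430.89 Hz


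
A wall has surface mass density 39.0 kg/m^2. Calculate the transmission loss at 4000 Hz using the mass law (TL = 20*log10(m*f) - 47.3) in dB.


Given values:
  m = 39.0 kg/m^2, f = 4000 Hz
Formula: TL = 20 * log10(m * f) - 47.3
Compute m * f = 39.0 * 4000 = 156000.0
Compute log10(156000.0) = 5.193125
Compute 20 * 5.193125 = 103.8625
TL = 103.8625 - 47.3 = 56.56

56.56 dB


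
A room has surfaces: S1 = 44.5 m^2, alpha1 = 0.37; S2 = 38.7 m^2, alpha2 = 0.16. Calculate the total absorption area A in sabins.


Given surfaces:
  Surface 1: 44.5 * 0.37 = 16.465
  Surface 2: 38.7 * 0.16 = 6.192
Formula: A = sum(Si * alpha_i)
A = 16.465 + 6.192
A = 22.66

22.66 sabins


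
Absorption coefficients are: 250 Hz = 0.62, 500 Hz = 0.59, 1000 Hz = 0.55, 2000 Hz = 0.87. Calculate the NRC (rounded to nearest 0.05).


Given values:
  a_250 = 0.62, a_500 = 0.59
  a_1000 = 0.55, a_2000 = 0.87
Formula: NRC = (a250 + a500 + a1000 + a2000) / 4
Sum = 0.62 + 0.59 + 0.55 + 0.87 = 2.63
NRC = 2.63 / 4 = 0.6575
Rounded to nearest 0.05: 0.65

0.65


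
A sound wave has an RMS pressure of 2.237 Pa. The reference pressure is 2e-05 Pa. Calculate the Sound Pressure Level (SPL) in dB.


Given values:
  p = 2.237 Pa
  p_ref = 2e-05 Pa
Formula: SPL = 20 * log10(p / p_ref)
Compute ratio: p / p_ref = 2.237 / 2e-05 = 111850
Compute log10: log10(111850) = 5.048636
Multiply: SPL = 20 * 5.048636 = 100.97

100.97 dB


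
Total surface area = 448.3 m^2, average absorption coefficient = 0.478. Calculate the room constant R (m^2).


Given values:
  S = 448.3 m^2, alpha = 0.478
Formula: R = S * alpha / (1 - alpha)
Numerator: 448.3 * 0.478 = 214.2874
Denominator: 1 - 0.478 = 0.522
R = 214.2874 / 0.522 = 410.51

410.51 m^2


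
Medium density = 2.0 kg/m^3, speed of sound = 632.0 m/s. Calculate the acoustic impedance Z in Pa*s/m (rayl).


Given values:
  rho = 2.0 kg/m^3
  c = 632.0 m/s
Formula: Z = rho * c
Z = 2.0 * 632.0
Z = 1264.0

1264.0 rayl


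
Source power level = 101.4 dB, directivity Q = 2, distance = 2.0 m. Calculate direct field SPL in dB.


Given values:
  Lw = 101.4 dB, Q = 2, r = 2.0 m
Formula: SPL = Lw + 10 * log10(Q / (4 * pi * r^2))
Compute 4 * pi * r^2 = 4 * pi * 2.0^2 = 50.2655
Compute Q / denom = 2 / 50.2655 = 0.03978872
Compute 10 * log10(0.03978872) = -14.0024
SPL = 101.4 + (-14.0024) = 87.4

87.4 dB


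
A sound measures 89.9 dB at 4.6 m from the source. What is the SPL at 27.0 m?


Given values:
  SPL1 = 89.9 dB, r1 = 4.6 m, r2 = 27.0 m
Formula: SPL2 = SPL1 - 20 * log10(r2 / r1)
Compute ratio: r2 / r1 = 27.0 / 4.6 = 5.8696
Compute log10: log10(5.8696) = 0.768609
Compute drop: 20 * 0.768609 = 15.3722
SPL2 = 89.9 - 15.3722 = 74.53

74.53 dB


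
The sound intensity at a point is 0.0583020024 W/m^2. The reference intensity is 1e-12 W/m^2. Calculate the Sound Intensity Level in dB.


Given values:
  I = 0.0583020024 W/m^2
  I_ref = 1e-12 W/m^2
Formula: SIL = 10 * log10(I / I_ref)
Compute ratio: I / I_ref = 58302002400
Compute log10: log10(58302002400) = 10.765683
Multiply: SIL = 10 * 10.765683 = 107.66

107.66 dB


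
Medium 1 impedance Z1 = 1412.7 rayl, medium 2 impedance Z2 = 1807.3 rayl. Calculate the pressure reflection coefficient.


Given values:
  Z1 = 1412.7 rayl, Z2 = 1807.3 rayl
Formula: R = (Z2 - Z1) / (Z2 + Z1)
Numerator: Z2 - Z1 = 1807.3 - 1412.7 = 394.6
Denominator: Z2 + Z1 = 1807.3 + 1412.7 = 3220.0
R = 394.6 / 3220.0 = 0.1225

0.1225


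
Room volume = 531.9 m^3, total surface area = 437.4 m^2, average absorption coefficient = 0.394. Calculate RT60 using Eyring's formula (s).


Given values:
  V = 531.9 m^3, S = 437.4 m^2, alpha = 0.394
Formula: RT60 = 0.161 * V / (-S * ln(1 - alpha))
Compute ln(1 - 0.394) = ln(0.606) = -0.500875
Denominator: -437.4 * -0.500875 = 219.0827
Numerator: 0.161 * 531.9 = 85.6359
RT60 = 85.6359 / 219.0827 = 0.391

0.391 s


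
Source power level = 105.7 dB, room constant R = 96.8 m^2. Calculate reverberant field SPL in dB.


Given values:
  Lw = 105.7 dB, R = 96.8 m^2
Formula: SPL = Lw + 10 * log10(4 / R)
Compute 4 / R = 4 / 96.8 = 0.041322
Compute 10 * log10(0.041322) = -13.8382
SPL = 105.7 + (-13.8382) = 91.86

91.86 dB


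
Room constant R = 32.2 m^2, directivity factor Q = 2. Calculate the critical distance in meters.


Given values:
  R = 32.2 m^2, Q = 2
Formula: d_c = 0.141 * sqrt(Q * R)
Compute Q * R = 2 * 32.2 = 64.4
Compute sqrt(64.4) = 8.025
d_c = 0.141 * 8.025 = 1.132

1.132 m


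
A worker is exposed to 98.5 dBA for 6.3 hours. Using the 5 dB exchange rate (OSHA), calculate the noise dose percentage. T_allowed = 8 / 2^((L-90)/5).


Given values:
  L = 98.5 dBA, T = 6.3 hours
Formula: T_allowed = 8 / 2^((L - 90) / 5)
Compute exponent: (98.5 - 90) / 5 = 1.7
Compute 2^(1.7) = 3.24901
T_allowed = 8 / 3.24901 = 2.462289 hours
Dose = (T / T_allowed) * 100
Dose = (6.3 / 2.462289) * 100 = 255.86

255.86 %


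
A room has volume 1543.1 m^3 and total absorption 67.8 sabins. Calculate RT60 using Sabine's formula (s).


Given values:
  V = 1543.1 m^3
  A = 67.8 sabins
Formula: RT60 = 0.161 * V / A
Numerator: 0.161 * 1543.1 = 248.4391
RT60 = 248.4391 / 67.8 = 3.664

3.664 s


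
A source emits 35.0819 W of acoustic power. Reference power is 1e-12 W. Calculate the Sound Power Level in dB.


Given values:
  W = 35.0819 W
  W_ref = 1e-12 W
Formula: SWL = 10 * log10(W / W_ref)
Compute ratio: W / W_ref = 35081900000000
Compute log10: log10(35081900000000) = 13.545083
Multiply: SWL = 10 * 13.545083 = 135.45

135.45 dB


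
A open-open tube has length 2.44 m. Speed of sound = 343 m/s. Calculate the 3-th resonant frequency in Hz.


Given values:
  Tube type: open-open, L = 2.44 m, c = 343 m/s, n = 3
Formula: f_n = n * c / (2 * L)
Compute 2 * L = 2 * 2.44 = 4.88
f = 3 * 343 / 4.88
f = 210.86

210.86 Hz


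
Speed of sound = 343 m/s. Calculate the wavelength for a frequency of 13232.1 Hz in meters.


Given values:
  c = 343 m/s, f = 13232.1 Hz
Formula: lambda = c / f
lambda = 343 / 13232.1
lambda = 0.0259

0.0259 m


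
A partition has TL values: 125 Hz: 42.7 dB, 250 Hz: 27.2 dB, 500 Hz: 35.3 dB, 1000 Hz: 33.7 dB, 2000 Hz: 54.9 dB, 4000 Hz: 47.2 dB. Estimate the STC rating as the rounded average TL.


Given TL values at each frequency:
  125 Hz: 42.7 dB
  250 Hz: 27.2 dB
  500 Hz: 35.3 dB
  1000 Hz: 33.7 dB
  2000 Hz: 54.9 dB
  4000 Hz: 47.2 dB
Formula: STC ~ round(average of TL values)
Sum = 42.7 + 27.2 + 35.3 + 33.7 + 54.9 + 47.2 = 241.0
Average = 241.0 / 6 = 40.17
Rounded: 40

40


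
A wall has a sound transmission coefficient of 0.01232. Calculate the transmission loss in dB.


Given values:
  tau = 0.01232
Formula: TL = 10 * log10(1 / tau)
Compute 1 / tau = 1 / 0.01232 = 81.1688
Compute log10(81.1688) = 1.909389
TL = 10 * 1.909389 = 19.09

19.09 dB


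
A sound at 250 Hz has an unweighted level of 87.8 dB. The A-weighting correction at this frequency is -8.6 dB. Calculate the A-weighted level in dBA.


Given values:
  SPL = 87.8 dB
  A-weighting at 250 Hz = -8.6 dB
Formula: L_A = SPL + A_weight
L_A = 87.8 + (-8.6)
L_A = 79.2

79.2 dBA


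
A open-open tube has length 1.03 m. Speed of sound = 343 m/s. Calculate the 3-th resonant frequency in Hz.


Given values:
  Tube type: open-open, L = 1.03 m, c = 343 m/s, n = 3
Formula: f_n = n * c / (2 * L)
Compute 2 * L = 2 * 1.03 = 2.06
f = 3 * 343 / 2.06
f = 499.51

499.51 Hz


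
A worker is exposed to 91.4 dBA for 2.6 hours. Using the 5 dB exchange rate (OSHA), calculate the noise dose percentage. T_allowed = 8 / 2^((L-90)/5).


Given values:
  L = 91.4 dBA, T = 2.6 hours
Formula: T_allowed = 8 / 2^((L - 90) / 5)
Compute exponent: (91.4 - 90) / 5 = 0.28
Compute 2^(0.28) = 1.214195
T_allowed = 8 / 1.214195 = 6.588728 hours
Dose = (T / T_allowed) * 100
Dose = (2.6 / 6.588728) * 100 = 39.46

39.46 %


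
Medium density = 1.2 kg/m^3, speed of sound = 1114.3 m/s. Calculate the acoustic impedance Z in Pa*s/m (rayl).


Given values:
  rho = 1.2 kg/m^3
  c = 1114.3 m/s
Formula: Z = rho * c
Z = 1.2 * 1114.3
Z = 1337.16

1337.16 rayl


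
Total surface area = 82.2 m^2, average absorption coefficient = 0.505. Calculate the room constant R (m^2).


Given values:
  S = 82.2 m^2, alpha = 0.505
Formula: R = S * alpha / (1 - alpha)
Numerator: 82.2 * 0.505 = 41.511
Denominator: 1 - 0.505 = 0.495
R = 41.511 / 0.495 = 83.86

83.86 m^2


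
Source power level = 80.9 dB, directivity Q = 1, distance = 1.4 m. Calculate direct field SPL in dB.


Given values:
  Lw = 80.9 dB, Q = 1, r = 1.4 m
Formula: SPL = Lw + 10 * log10(Q / (4 * pi * r^2))
Compute 4 * pi * r^2 = 4 * pi * 1.4^2 = 24.6301
Compute Q / denom = 1 / 24.6301 = 0.04060073
Compute 10 * log10(0.04060073) = -13.9147
SPL = 80.9 + (-13.9147) = 66.99

66.99 dB


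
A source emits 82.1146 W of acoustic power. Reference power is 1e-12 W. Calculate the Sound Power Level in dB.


Given values:
  W = 82.1146 W
  W_ref = 1e-12 W
Formula: SWL = 10 * log10(W / W_ref)
Compute ratio: W / W_ref = 82114600000000
Compute log10: log10(82114600000000) = 13.91442
Multiply: SWL = 10 * 13.91442 = 139.14

139.14 dB


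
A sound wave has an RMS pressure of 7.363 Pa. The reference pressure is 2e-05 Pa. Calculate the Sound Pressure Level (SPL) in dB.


Given values:
  p = 7.363 Pa
  p_ref = 2e-05 Pa
Formula: SPL = 20 * log10(p / p_ref)
Compute ratio: p / p_ref = 7.363 / 2e-05 = 368150
Compute log10: log10(368150) = 5.566025
Multiply: SPL = 20 * 5.566025 = 111.32

111.32 dB


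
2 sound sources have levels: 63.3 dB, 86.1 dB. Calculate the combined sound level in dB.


Formula: L_total = 10 * log10( sum(10^(Li/10)) )
  Source 1: 10^(63.3/10) = 2137962.0895
  Source 2: 10^(86.1/10) = 407380277.8041
Sum of linear values = 409518239.8936
L_total = 10 * log10(409518239.8936) = 86.12

86.12 dB


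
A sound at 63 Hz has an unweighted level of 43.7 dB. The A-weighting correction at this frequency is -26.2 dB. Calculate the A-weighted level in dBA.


Given values:
  SPL = 43.7 dB
  A-weighting at 63 Hz = -26.2 dB
Formula: L_A = SPL + A_weight
L_A = 43.7 + (-26.2)
L_A = 17.5

17.5 dBA


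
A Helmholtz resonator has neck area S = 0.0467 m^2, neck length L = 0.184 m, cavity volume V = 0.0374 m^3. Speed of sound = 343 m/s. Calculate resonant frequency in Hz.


Given values:
  S = 0.0467 m^2, L = 0.184 m, V = 0.0374 m^3, c = 343 m/s
Formula: f = (c / (2*pi)) * sqrt(S / (V * L))
Compute V * L = 0.0374 * 0.184 = 0.0068816
Compute S / (V * L) = 0.0467 / 0.0068816 = 6.7862
Compute sqrt(6.7862) = 2.605034
Compute c / (2*pi) = 343 / 6.283185 = 54.590148
f = 54.590148 * 2.605034 = 142.21

142.21 Hz


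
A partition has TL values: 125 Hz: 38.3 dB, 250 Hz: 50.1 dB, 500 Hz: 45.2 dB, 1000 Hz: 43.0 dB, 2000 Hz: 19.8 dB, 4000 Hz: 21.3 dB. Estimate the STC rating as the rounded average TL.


Given TL values at each frequency:
  125 Hz: 38.3 dB
  250 Hz: 50.1 dB
  500 Hz: 45.2 dB
  1000 Hz: 43.0 dB
  2000 Hz: 19.8 dB
  4000 Hz: 21.3 dB
Formula: STC ~ round(average of TL values)
Sum = 38.3 + 50.1 + 45.2 + 43.0 + 19.8 + 21.3 = 217.7
Average = 217.7 / 6 = 36.28
Rounded: 36

36


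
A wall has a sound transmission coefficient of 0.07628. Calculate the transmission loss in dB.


Given values:
  tau = 0.07628
Formula: TL = 10 * log10(1 / tau)
Compute 1 / tau = 1 / 0.07628 = 13.1096
Compute log10(13.1096) = 1.117589
TL = 10 * 1.117589 = 11.18

11.18 dB


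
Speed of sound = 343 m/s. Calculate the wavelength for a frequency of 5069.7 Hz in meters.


Given values:
  c = 343 m/s, f = 5069.7 Hz
Formula: lambda = c / f
lambda = 343 / 5069.7
lambda = 0.0677

0.0677 m


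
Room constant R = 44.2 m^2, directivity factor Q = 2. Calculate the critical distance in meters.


Given values:
  R = 44.2 m^2, Q = 2
Formula: d_c = 0.141 * sqrt(Q * R)
Compute Q * R = 2 * 44.2 = 88.4
Compute sqrt(88.4) = 9.4021
d_c = 0.141 * 9.4021 = 1.326

1.326 m


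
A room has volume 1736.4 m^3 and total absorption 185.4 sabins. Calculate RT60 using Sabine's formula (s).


Given values:
  V = 1736.4 m^3
  A = 185.4 sabins
Formula: RT60 = 0.161 * V / A
Numerator: 0.161 * 1736.4 = 279.5604
RT60 = 279.5604 / 185.4 = 1.508

1.508 s


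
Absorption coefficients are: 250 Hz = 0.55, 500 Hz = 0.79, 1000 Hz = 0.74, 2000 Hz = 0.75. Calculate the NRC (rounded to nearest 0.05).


Given values:
  a_250 = 0.55, a_500 = 0.79
  a_1000 = 0.74, a_2000 = 0.75
Formula: NRC = (a250 + a500 + a1000 + a2000) / 4
Sum = 0.55 + 0.79 + 0.74 + 0.75 = 2.83
NRC = 2.83 / 4 = 0.7075
Rounded to nearest 0.05: 0.7

0.7


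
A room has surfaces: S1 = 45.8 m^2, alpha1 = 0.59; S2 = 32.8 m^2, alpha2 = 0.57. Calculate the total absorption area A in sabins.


Given surfaces:
  Surface 1: 45.8 * 0.59 = 27.022
  Surface 2: 32.8 * 0.57 = 18.696
Formula: A = sum(Si * alpha_i)
A = 27.022 + 18.696
A = 45.72

45.72 sabins


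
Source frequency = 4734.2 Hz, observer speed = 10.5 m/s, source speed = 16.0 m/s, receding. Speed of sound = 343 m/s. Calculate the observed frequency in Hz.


Given values:
  f_s = 4734.2 Hz, v_o = 10.5 m/s, v_s = 16.0 m/s
  Direction: receding
Formula: f_o = f_s * (c - v_o) / (c + v_s)
Numerator: c - v_o = 343 - 10.5 = 332.5
Denominator: c + v_s = 343 + 16.0 = 359.0
f_o = 4734.2 * 332.5 / 359.0 = 4384.74

4384.74 Hz


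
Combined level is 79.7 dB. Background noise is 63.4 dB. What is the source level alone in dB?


Given values:
  L_total = 79.7 dB, L_bg = 63.4 dB
Formula: L_source = 10 * log10(10^(L_total/10) - 10^(L_bg/10))
Convert to linear:
  10^(79.7/10) = 93325430.0797
  10^(63.4/10) = 2187761.6239
Difference: 93325430.0797 - 2187761.6239 = 91137668.4558
L_source = 10 * log10(91137668.4558) = 79.6

79.6 dB


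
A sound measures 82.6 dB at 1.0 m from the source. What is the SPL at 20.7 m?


Given values:
  SPL1 = 82.6 dB, r1 = 1.0 m, r2 = 20.7 m
Formula: SPL2 = SPL1 - 20 * log10(r2 / r1)
Compute ratio: r2 / r1 = 20.7 / 1.0 = 20.7
Compute log10: log10(20.7) = 1.31597
Compute drop: 20 * 1.31597 = 26.3194
SPL2 = 82.6 - 26.3194 = 56.28

56.28 dB


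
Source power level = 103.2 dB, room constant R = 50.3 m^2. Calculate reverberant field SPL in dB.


Given values:
  Lw = 103.2 dB, R = 50.3 m^2
Formula: SPL = Lw + 10 * log10(4 / R)
Compute 4 / R = 4 / 50.3 = 0.079523
Compute 10 * log10(0.079523) = -10.9951
SPL = 103.2 + (-10.9951) = 92.2

92.2 dB


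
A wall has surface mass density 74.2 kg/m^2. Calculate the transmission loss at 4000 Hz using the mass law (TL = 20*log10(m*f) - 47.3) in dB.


Given values:
  m = 74.2 kg/m^2, f = 4000 Hz
Formula: TL = 20 * log10(m * f) - 47.3
Compute m * f = 74.2 * 4000 = 296800.0
Compute log10(296800.0) = 5.472464
Compute 20 * 5.472464 = 109.4493
TL = 109.4493 - 47.3 = 62.15

62.15 dB


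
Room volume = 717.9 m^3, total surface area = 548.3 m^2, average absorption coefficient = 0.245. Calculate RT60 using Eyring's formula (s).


Given values:
  V = 717.9 m^3, S = 548.3 m^2, alpha = 0.245
Formula: RT60 = 0.161 * V / (-S * ln(1 - alpha))
Compute ln(1 - 0.245) = ln(0.755) = -0.281038
Denominator: -548.3 * -0.281038 = 154.0931
Numerator: 0.161 * 717.9 = 115.5819
RT60 = 115.5819 / 154.0931 = 0.75

0.75 s


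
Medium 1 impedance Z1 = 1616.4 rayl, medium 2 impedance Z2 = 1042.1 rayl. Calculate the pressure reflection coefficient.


Given values:
  Z1 = 1616.4 rayl, Z2 = 1042.1 rayl
Formula: R = (Z2 - Z1) / (Z2 + Z1)
Numerator: Z2 - Z1 = 1042.1 - 1616.4 = -574.3
Denominator: Z2 + Z1 = 1042.1 + 1616.4 = 2658.5
R = -574.3 / 2658.5 = -0.216

-0.216


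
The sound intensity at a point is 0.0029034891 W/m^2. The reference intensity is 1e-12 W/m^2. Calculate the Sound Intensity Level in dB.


Given values:
  I = 0.0029034891 W/m^2
  I_ref = 1e-12 W/m^2
Formula: SIL = 10 * log10(I / I_ref)
Compute ratio: I / I_ref = 2903489100
Compute log10: log10(2903489100) = 9.46292
Multiply: SIL = 10 * 9.46292 = 94.63

94.63 dB


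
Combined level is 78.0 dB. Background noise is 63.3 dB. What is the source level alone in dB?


Given values:
  L_total = 78.0 dB, L_bg = 63.3 dB
Formula: L_source = 10 * log10(10^(L_total/10) - 10^(L_bg/10))
Convert to linear:
  10^(78.0/10) = 63095734.448
  10^(63.3/10) = 2137962.0895
Difference: 63095734.448 - 2137962.0895 = 60957772.3585
L_source = 10 * log10(60957772.3585) = 77.85

77.85 dB
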